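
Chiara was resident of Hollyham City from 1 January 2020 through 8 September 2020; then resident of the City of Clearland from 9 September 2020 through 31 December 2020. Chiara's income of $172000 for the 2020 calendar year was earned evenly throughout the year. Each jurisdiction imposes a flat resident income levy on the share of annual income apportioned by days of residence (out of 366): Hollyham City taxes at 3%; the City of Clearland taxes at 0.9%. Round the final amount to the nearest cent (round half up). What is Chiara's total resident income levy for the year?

Hollyham City, 1 January – 8 September 2020: 252 days → $172000 × 3% × 252/366 = $3552.7869
The City of Clearland, 9 September – 31 December 2020: 114 days → $172000 × 0.9% × 114/366 = $482.1639
Total = $4034.9508

$4034.95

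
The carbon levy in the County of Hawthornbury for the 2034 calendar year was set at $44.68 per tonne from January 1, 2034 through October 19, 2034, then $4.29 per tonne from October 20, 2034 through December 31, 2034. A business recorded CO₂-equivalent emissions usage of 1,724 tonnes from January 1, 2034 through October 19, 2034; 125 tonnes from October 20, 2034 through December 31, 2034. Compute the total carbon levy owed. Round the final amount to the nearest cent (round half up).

January 1 – October 19, 2034: 1,724 tonnes at $44.68/tonne → $77,028.32
October 20 – December 31, 2034: 125 tonnes at $4.29/tonne → $536.25

$77,564.57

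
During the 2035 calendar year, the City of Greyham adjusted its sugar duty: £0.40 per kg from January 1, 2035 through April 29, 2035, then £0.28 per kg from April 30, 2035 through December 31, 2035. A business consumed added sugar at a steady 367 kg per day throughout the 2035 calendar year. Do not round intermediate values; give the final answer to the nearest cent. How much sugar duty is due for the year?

January 1 – April 29, 2035: 119 days × 367 kg/day = 43,673 kg at £0.40/kg → £17469.20
April 30 – December 31, 2035: 246 days × 367 kg/day = 90,282 kg at £0.28/kg → £25278.96

£42748.16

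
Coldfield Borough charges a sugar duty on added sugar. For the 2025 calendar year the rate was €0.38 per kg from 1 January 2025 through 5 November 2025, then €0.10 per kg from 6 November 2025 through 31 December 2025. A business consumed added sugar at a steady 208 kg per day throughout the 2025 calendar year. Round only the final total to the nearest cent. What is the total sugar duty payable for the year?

€25,588.16

1 January – 5 November 2025: 309 days × 208 kg/day = 64,272 kg at €0.38/kg → €24,423.36
6 November – 31 December 2025: 56 days × 208 kg/day = 11,648 kg at €0.10/kg → €1,164.80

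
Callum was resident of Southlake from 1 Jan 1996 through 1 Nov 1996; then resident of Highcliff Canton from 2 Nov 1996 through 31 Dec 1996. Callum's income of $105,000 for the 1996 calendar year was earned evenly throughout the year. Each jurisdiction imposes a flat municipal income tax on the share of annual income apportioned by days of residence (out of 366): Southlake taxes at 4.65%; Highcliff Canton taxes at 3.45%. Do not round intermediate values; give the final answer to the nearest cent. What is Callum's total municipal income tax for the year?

Southlake, 1 Jan – 1 Nov 1996: 306 days → $105,000 × 4.65% × 306/366 = $4,082.0902
Highcliff Canton, 2 Nov – 31 Dec 1996: 60 days → $105,000 × 3.45% × 60/366 = $593.8525
Total = $4,675.9426

$4,675.94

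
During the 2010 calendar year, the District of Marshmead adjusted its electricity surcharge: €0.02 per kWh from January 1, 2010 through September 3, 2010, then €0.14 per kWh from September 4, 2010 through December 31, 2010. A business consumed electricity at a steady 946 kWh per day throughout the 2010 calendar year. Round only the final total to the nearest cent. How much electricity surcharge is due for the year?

January 1 – September 3, 2010: 246 days × 946 kWh/day = 232,716 kWh at €0.02/kWh → €4,654.32
September 4 – December 31, 2010: 119 days × 946 kWh/day = 112,574 kWh at €0.14/kWh → €15,760.36

€20,414.68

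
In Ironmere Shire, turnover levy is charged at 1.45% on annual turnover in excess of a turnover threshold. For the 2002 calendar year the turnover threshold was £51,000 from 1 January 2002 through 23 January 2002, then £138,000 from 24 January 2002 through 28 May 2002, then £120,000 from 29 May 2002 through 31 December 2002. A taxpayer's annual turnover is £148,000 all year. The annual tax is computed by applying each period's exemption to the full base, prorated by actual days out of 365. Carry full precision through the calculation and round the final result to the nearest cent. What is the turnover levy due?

1 January – 23 January 2002: 23 days, exemption £51,000 → (£148,000 − £51,000) × 1.45% × 23/365 = £88.6288
24 January – 28 May 2002: 125 days, exemption £138,000 → (£148,000 − £138,000) × 1.45% × 125/365 = £49.6575
29 May – 31 December 2002: 217 days, exemption £120,000 → (£148,000 − £120,000) × 1.45% × 217/365 = £241.3753
Total = £379.6616

£379.66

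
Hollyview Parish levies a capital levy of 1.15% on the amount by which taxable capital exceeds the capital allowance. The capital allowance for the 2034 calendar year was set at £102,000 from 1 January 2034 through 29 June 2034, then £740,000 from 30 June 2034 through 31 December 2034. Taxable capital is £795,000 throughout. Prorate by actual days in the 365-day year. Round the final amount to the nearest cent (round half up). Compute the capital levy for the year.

£4,250.75

1 January – 29 June 2034: 180 days, exemption £102,000 → (£795,000 − £102,000) × 1.15% × 180/365 = £3,930.1644
30 June – 31 December 2034: 185 days, exemption £740,000 → (£795,000 − £740,000) × 1.15% × 185/365 = £320.5822
Total = £4,250.7466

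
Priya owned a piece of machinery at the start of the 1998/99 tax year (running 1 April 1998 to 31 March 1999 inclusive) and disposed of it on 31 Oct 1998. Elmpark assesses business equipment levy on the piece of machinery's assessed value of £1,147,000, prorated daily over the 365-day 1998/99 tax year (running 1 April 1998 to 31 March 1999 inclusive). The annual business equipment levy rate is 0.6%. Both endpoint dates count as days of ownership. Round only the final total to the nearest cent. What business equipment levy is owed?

£4,034.93

Days held (1 Apr – 31 Oct 1998): 214 out of 365
Tax = £1,147,000 × 0.6% × 214/365 = £4,034.9260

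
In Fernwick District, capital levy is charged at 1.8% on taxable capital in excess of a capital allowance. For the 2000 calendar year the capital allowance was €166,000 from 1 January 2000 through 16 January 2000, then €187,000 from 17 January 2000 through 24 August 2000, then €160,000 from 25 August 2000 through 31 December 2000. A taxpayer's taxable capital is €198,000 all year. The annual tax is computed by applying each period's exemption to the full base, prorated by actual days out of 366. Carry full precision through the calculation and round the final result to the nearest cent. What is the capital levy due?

€385.82

1 January – 16 January 2000: 16 days, exemption €166,000 → (€198,000 − €166,000) × 1.8% × 16/366 = €25.1803
17 January – 24 August 2000: 221 days, exemption €187,000 → (€198,000 − €187,000) × 1.8% × 221/366 = €119.5574
25 August – 31 December 2000: 129 days, exemption €160,000 → (€198,000 − €160,000) × 1.8% × 129/366 = €241.0820
Total = €385.8197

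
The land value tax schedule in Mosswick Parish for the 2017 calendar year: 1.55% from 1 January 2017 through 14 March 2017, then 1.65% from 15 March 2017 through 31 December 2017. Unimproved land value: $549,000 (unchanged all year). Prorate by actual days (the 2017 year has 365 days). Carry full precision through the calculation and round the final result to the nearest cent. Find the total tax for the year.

$8,948.70

1 January – 14 March 2017: 73 days at 1.55% → $549,000 × 1.55% × 73/365 = $1,701.9000
15 March – 31 December 2017: 292 days at 1.65% → $549,000 × 1.65% × 292/365 = $7,246.8000
Total = $8,948.7000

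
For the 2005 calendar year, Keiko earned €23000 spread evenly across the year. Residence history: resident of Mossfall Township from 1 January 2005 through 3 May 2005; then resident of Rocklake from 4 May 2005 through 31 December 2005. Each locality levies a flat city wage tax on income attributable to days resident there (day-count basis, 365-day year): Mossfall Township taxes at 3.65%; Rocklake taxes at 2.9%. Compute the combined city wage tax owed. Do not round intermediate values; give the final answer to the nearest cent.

Mossfall Township, 1 January – 3 May 2005: 123 days → €23000 × 3.65% × 123/365 = €282.9000
Rocklake, 4 May – 31 December 2005: 242 days → €23000 × 2.9% × 242/365 = €442.2301
Total = €725.1301

€725.13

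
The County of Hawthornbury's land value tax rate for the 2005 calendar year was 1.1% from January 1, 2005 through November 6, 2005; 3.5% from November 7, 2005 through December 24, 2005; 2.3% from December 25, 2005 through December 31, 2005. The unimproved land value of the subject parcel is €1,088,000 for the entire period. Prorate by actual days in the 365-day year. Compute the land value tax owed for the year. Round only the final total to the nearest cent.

January 1 – November 6, 2005: 310 days at 1.1% → €1,088,000 × 1.1% × 310/365 = €10,164.6027
November 7 – December 24, 2005: 48 days at 3.5% → €1,088,000 × 3.5% × 48/365 = €5,007.7808
December 25 – December 31, 2005: 7 days at 2.3% → €1,088,000 × 2.3% × 7/365 = €479.9123
Total = €15,652.2959

€15,652.30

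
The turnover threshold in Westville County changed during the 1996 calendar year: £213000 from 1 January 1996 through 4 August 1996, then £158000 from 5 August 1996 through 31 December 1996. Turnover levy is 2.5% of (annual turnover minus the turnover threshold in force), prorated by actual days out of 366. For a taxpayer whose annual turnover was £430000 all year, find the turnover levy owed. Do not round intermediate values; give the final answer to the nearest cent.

£5984.77

1 January – 4 August 1996: 217 days, exemption £213000 → (£430000 − £213000) × 2.5% × 217/366 = £3216.4617
5 August – 31 December 1996: 149 days, exemption £158000 → (£430000 − £158000) × 2.5% × 149/366 = £2768.3060
Total = £5984.7678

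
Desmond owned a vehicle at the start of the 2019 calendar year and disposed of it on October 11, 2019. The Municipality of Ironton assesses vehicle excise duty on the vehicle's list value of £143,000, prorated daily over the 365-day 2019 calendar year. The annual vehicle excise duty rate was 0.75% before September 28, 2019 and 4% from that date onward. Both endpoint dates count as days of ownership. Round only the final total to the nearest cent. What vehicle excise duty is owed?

£1,012.75

January 1 – September 27, 2019: 270 days at 0.75% → £143,000 × 0.75% × 270/365 = £793.3562
September 28 – October 11, 2019: 14 days at 4% → £143,000 × 4% × 14/365 = £219.3973
Total = £1,012.7534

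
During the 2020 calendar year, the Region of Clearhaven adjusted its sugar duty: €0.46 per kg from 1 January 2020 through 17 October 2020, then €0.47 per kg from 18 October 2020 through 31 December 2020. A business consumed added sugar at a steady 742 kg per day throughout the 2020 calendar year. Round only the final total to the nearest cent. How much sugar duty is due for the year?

1 January – 17 October 2020: 291 days × 742 kg/day = 215,922 kg at €0.46/kg → €99,324.12
18 October – 31 December 2020: 75 days × 742 kg/day = 55,650 kg at €0.47/kg → €26,155.50

€125,479.62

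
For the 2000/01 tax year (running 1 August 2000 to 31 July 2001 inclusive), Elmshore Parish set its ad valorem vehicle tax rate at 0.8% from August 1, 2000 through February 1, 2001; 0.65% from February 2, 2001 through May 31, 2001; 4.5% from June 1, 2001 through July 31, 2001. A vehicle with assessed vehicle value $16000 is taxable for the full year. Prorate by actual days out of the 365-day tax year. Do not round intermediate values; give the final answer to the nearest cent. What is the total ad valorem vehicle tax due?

August 1, 2000 – February 1, 2001: 185 days at 0.8% → $16000 × 0.8% × 185/365 = $64.8767
February 2 – May 31, 2001: 119 days at 0.65% → $16000 × 0.65% × 119/365 = $33.9068
June 1 – July 31, 2001: 61 days at 4.5% → $16000 × 4.5% × 61/365 = $120.3288
Total = $219.1123

$219.11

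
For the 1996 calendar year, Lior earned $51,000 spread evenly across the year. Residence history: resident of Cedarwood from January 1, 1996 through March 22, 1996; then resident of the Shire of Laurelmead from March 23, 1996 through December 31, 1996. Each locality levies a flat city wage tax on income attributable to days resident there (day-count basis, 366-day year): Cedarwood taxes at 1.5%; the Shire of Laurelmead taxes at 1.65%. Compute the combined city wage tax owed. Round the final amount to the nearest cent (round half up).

Cedarwood, January 1 – March 22, 1996: 82 days → $51,000 × 1.5% × 82/366 = $171.3934
The Shire of Laurelmead, March 23 – December 31, 1996: 284 days → $51,000 × 1.65% × 284/366 = $652.9672
Total = $824.3607

$824.36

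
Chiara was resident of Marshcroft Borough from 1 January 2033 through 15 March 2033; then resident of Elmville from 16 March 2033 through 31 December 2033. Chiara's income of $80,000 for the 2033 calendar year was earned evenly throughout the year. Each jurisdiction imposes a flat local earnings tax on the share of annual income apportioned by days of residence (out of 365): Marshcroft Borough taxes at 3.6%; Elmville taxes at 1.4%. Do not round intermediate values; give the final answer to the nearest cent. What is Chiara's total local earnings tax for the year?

Marshcroft Borough, 1 January – 15 March 2033: 74 days → $80,000 × 3.6% × 74/365 = $583.8904
Elmville, 16 March – 31 December 2033: 291 days → $80,000 × 1.4% × 291/365 = $892.9315
Total = $1,476.8219

$1,476.82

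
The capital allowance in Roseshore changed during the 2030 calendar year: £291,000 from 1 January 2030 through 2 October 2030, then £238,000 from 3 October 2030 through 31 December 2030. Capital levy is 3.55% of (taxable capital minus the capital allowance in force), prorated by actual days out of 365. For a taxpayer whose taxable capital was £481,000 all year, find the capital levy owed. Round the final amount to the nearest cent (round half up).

1 January – 2 October 2030: 275 days, exemption £291,000 → (£481,000 − £291,000) × 3.55% × 275/365 = £5,081.8493
3 October – 31 December 2030: 90 days, exemption £238,000 → (£481,000 − £238,000) × 3.55% × 90/365 = £2,127.0822
Total = £7,208.9315

£7,208.93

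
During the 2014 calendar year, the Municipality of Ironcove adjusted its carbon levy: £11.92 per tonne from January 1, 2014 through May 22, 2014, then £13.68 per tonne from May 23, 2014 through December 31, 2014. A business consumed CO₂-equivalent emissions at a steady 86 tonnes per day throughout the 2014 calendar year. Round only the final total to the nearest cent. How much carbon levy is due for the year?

January 1 – May 22, 2014: 142 days × 86 tonnes/day = 12,212 tonnes at £11.92/tonne → £145,567.04
May 23 – December 31, 2014: 223 days × 86 tonnes/day = 19,178 tonnes at £13.68/tonne → £262,355.04

£407,922.08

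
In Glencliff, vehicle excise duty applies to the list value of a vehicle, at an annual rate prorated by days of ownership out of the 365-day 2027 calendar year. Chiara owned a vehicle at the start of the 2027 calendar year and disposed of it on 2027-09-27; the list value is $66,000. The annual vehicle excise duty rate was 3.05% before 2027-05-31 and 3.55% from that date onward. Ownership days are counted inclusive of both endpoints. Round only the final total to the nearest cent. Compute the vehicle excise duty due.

$1,597.56

2027-01-01 to 2027-05-30: 150 days at 3.05% → $66,000 × 3.05% × 150/365 = $827.2603
2027-05-31 to 2027-09-27: 120 days at 3.55% → $66,000 × 3.55% × 120/365 = $770.3014
Total = $1,597.5616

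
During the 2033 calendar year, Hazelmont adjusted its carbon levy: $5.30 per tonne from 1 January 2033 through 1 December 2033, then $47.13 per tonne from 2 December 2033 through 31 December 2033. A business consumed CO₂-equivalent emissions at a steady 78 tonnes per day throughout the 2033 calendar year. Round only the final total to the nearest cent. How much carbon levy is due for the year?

1 January – 1 December 2033: 335 days × 78 tonnes/day = 26,130 tonnes at $5.30/tonne → $138,489.00
2 December – 31 December 2033: 30 days × 78 tonnes/day = 2,340 tonnes at $47.13/tonne → $110,284.20

$248,773.20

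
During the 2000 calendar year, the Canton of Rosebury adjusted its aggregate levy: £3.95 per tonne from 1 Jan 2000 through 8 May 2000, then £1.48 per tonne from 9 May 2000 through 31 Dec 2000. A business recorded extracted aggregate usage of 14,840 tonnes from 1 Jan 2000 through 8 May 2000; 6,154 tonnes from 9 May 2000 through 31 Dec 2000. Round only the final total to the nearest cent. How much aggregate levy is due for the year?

1 Jan – 8 May 2000: 14,840 tonnes at £3.95/tonne → £58,618.00
9 May – 31 Dec 2000: 6,154 tonnes at £1.48/tonne → £9,107.92

£67,725.92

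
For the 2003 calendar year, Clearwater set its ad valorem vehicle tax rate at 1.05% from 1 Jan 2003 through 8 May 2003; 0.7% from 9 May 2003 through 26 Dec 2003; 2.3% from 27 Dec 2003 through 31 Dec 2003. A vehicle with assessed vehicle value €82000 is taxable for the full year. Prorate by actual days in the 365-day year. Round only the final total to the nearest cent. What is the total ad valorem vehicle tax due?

€692.62

1 Jan – 8 May 2003: 128 days at 1.05% → €82000 × 1.05% × 128/365 = €301.9397
9 May – 26 Dec 2003: 232 days at 0.7% → €82000 × 0.7% × 232/365 = €364.8438
27 Dec – 31 Dec 2003: 5 days at 2.3% → €82000 × 2.3% × 5/365 = €25.8356
Total = €692.6192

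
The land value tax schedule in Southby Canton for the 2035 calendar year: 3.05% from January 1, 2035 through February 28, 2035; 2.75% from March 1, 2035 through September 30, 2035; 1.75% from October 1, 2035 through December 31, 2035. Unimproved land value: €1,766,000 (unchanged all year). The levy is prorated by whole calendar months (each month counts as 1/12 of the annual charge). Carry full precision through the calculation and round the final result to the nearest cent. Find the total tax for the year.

€45,033.00

January 1 – February 28, 2035: 2 months at 3.05% → €1,766,000 × 3.05% × 2/12 = €8,977.1667
March 1 – September 30, 2035: 7 months at 2.75% → €1,766,000 × 2.75% × 7/12 = €28,329.5833
October 1 – December 31, 2035: 3 months at 1.75% → €1,766,000 × 1.75% × 3/12 = €7,726.2500
Total = €45,033.0000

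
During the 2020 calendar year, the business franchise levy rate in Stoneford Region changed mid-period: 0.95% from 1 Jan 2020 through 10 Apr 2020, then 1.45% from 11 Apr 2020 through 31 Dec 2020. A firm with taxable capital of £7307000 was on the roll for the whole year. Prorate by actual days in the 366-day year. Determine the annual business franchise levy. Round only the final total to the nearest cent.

£95869.44

1 Jan – 10 Apr 2020: 101 days at 0.95% → £7307000 × 0.95% × 101/366 = £19155.9194
11 Apr – 31 Dec 2020: 265 days at 1.45% → £7307000 × 1.45% × 265/366 = £76713.5178
Total = £95869.4372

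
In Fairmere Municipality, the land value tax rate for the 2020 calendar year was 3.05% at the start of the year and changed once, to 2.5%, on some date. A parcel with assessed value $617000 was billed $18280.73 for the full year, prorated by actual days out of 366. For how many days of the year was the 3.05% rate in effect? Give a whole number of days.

308 days

Let d = days at the first rate; then 366 − d days at the second rate.
$617000 × [3.05%·d + 2.5%·(366−d)] / 366 = $18280.73
Solving gives d = 308, so the new rate took effect on 4 November 2020.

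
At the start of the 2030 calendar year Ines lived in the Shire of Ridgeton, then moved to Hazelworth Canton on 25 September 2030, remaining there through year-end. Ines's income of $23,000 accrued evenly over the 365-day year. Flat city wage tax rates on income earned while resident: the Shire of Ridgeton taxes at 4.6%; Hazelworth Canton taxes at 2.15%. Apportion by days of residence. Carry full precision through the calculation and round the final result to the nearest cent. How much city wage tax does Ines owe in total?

$906.70

The Shire of Ridgeton, 1 January – 24 September 2030: 267 days → $23,000 × 4.6% × 267/365 = $773.9342
Hazelworth Canton, 25 September – 31 December 2030: 98 days → $23,000 × 2.15% × 98/365 = $132.7699
Total = $906.7041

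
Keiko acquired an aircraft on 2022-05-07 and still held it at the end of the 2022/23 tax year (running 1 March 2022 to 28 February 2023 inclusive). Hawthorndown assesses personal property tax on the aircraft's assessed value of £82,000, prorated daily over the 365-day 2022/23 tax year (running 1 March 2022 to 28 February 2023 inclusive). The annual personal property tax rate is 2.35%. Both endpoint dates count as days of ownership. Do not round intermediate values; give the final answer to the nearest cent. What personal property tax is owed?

Days held (2022-05-07 to 2023-02-28): 298 out of 365
Tax = £82,000 × 2.35% × 298/365 = £1,573.2767

£1,573.28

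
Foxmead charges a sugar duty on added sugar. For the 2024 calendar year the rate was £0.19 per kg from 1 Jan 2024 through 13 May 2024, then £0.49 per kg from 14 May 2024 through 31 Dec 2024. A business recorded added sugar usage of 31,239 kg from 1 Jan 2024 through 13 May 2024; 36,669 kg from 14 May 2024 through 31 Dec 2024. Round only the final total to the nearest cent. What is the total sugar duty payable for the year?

1 Jan – 13 May 2024: 31,239 kg at £0.19/kg → £5935.41
14 May – 31 Dec 2024: 36,669 kg at £0.49/kg → £17967.81

£23903.22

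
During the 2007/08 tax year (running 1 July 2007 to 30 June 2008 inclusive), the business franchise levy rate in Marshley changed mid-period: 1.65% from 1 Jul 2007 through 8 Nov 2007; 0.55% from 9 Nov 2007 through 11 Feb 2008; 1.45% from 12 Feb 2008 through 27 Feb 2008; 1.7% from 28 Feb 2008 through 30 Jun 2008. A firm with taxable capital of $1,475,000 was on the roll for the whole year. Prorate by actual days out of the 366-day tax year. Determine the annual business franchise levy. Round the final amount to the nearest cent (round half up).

$20,246.99

1 Jul – 8 Nov 2007: 131 days at 1.65% → $1,475,000 × 1.65% × 131/366 = $8,710.9631
9 Nov 2007 – 11 Feb 2008: 95 days at 0.55% → $1,475,000 × 0.55% × 95/366 = $2,105.7036
12 Feb – 27 Feb 2008: 16 days at 1.45% → $1,475,000 × 1.45% × 16/366 = $934.9727
28 Feb – 30 Jun 2008: 124 days at 1.7% → $1,475,000 × 1.7% × 124/366 = $8,495.3552
Total = $20,246.9945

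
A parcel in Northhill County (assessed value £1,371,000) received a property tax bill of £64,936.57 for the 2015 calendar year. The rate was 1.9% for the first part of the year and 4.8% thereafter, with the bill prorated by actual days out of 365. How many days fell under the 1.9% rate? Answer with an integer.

8 days

Let d = days at the first rate; then 365 − d days at the second rate.
£1,371,000 × [1.9%·d + 4.8%·(365−d)] / 365 = £64,936.57
Solving gives d = 8, so the new rate took effect on January 9, 2015.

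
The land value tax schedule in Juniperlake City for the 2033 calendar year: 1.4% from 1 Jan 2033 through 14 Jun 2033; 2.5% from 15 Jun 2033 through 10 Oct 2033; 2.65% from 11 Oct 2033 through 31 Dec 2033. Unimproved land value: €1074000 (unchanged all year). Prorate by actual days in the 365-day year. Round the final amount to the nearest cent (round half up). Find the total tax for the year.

1 Jan – 14 Jun 2033: 165 days at 1.4% → €1074000 × 1.4% × 165/365 = €6797.0959
15 Jun – 10 Oct 2033: 118 days at 2.5% → €1074000 × 2.5% × 118/365 = €8680.2740
11 Oct – 31 Dec 2033: 82 days at 2.65% → €1074000 × 2.65% × 82/365 = €6393.9781
Total = €21871.3479

€21871.35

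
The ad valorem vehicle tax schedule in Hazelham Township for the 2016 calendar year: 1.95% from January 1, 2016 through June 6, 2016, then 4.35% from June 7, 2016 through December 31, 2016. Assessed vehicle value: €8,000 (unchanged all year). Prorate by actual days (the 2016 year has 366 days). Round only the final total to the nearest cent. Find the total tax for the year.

January 1 – June 6, 2016: 158 days at 1.95% → €8,000 × 1.95% × 158/366 = €67.3443
June 7 – December 31, 2016: 208 days at 4.35% → €8,000 × 4.35% × 208/366 = €197.7705
Total = €265.1148

€265.11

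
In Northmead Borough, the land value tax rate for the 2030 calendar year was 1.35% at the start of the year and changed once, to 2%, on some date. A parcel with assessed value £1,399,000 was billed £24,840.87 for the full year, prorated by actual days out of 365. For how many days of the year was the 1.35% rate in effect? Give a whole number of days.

126 days

Let d = days at the first rate; then 365 − d days at the second rate.
£1,399,000 × [1.35%·d + 2%·(365−d)] / 365 = £24,840.87
Solving gives d = 126, so the new rate took effect on 7 May 2030.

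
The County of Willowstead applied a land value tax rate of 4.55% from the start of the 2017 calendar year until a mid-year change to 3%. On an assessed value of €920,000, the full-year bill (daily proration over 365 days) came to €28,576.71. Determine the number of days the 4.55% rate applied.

Let d = days at the first rate; then 365 − d days at the second rate.
€920,000 × [4.55%·d + 3%·(365−d)] / 365 = €28,576.71
Solving gives d = 25, so the new rate took effect on 26 January 2017.

25 days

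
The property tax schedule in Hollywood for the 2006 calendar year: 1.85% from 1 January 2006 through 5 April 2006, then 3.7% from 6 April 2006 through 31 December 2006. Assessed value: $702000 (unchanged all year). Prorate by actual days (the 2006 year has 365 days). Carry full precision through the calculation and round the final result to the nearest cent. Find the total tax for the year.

1 January – 5 April 2006: 95 days at 1.85% → $702000 × 1.85% × 95/365 = $3380.1781
6 April – 31 December 2006: 270 days at 3.7% → $702000 × 3.7% × 270/365 = $19213.6438
Total = $22593.8219

$22593.82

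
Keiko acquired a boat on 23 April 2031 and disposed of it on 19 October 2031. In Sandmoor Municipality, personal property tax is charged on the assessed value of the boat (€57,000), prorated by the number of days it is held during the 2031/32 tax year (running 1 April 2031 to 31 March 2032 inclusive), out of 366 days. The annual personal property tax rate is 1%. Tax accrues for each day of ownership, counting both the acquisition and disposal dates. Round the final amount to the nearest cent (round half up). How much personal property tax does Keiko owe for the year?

€280.33

Days held (23 April – 19 October 2031): 180 out of 366
Tax = €57,000 × 1% × 180/366 = €280.3279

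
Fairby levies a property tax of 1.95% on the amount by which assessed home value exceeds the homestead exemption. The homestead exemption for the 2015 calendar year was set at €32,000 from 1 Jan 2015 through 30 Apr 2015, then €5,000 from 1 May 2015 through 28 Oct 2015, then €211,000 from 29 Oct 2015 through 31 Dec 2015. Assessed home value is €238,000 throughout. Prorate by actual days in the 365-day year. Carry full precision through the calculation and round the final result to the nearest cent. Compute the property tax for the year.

1 Jan – 30 Apr 2015: 120 days, exemption €32,000 → (€238,000 − €32,000) × 1.95% × 120/365 = €1,320.6575
1 May – 28 Oct 2015: 181 days, exemption €5,000 → (€238,000 − €5,000) × 1.95% × 181/365 = €2,253.0781
29 Oct – 31 Dec 2015: 64 days, exemption €211,000 → (€238,000 − €211,000) × 1.95% × 64/365 = €92.3178
Total = €3,666.0534

€3,666.05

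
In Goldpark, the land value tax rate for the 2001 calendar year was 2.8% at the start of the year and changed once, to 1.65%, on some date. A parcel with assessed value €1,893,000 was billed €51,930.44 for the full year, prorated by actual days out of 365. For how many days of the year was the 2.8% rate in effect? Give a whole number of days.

Let d = days at the first rate; then 365 − d days at the second rate.
€1,893,000 × [2.8%·d + 1.65%·(365−d)] / 365 = €51,930.44
Solving gives d = 347, so the new rate took effect on 14 Dec 2001.

347 days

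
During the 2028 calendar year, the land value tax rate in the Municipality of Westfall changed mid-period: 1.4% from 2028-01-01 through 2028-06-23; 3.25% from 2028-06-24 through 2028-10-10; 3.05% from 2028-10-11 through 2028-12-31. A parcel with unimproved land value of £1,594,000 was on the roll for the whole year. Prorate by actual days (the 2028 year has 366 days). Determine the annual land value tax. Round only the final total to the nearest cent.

£36,990.82

2028-01-01 to 2028-06-23: 175 days at 1.4% → £1,594,000 × 1.4% × 175/366 = £10,670.2186
2028-06-24 to 2028-10-10: 109 days at 3.25% → £1,594,000 × 3.25% × 109/366 = £15,428.2650
2028-10-11 to 2028-12-31: 82 days at 3.05% → £1,594,000 × 3.05% × 82/366 = £10,892.3333
Total = £36,990.8169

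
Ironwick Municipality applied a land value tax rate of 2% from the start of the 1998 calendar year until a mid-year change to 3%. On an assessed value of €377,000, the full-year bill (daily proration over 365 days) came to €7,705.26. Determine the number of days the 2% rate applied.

Let d = days at the first rate; then 365 − d days at the second rate.
€377,000 × [2%·d + 3%·(365−d)] / 365 = €7,705.26
Solving gives d = 349, so the new rate took effect on 16 Dec 1998.

349 days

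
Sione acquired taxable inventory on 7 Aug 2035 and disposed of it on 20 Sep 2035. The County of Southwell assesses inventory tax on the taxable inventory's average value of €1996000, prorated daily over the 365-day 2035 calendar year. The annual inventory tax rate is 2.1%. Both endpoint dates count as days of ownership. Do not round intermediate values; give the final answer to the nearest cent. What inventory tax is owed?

€5167.73

Days held (7 Aug – 20 Sep 2035): 45 out of 365
Tax = €1996000 × 2.1% × 45/365 = €5167.7260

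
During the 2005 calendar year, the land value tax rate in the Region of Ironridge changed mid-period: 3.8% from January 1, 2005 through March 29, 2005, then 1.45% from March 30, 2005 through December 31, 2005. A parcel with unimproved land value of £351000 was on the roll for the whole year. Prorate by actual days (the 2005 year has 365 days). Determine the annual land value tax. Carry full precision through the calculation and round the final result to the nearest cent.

£7078.18

January 1 – March 29, 2005: 88 days at 3.8% → £351000 × 3.8% × 88/365 = £3215.7370
March 30 – December 31, 2005: 277 days at 1.45% → £351000 × 1.45% × 277/365 = £3862.4425
Total = £7078.1795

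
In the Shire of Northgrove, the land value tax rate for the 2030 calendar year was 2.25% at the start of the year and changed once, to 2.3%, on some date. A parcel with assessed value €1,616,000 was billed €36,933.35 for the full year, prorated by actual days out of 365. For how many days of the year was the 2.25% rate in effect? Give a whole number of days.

106 days

Let d = days at the first rate; then 365 − d days at the second rate.
€1,616,000 × [2.25%·d + 2.3%·(365−d)] / 365 = €36,933.35
Solving gives d = 106, so the new rate took effect on 17 Apr 2030.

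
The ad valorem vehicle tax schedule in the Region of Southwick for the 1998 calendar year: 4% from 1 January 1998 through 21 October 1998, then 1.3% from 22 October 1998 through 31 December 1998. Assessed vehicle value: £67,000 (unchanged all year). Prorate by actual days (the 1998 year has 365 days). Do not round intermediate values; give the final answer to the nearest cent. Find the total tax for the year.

£2,328.11

1 January – 21 October 1998: 294 days at 4% → £67,000 × 4% × 294/365 = £2,158.6849
22 October – 31 December 1998: 71 days at 1.3% → £67,000 × 1.3% × 71/365 = £169.4274
Total = £2,328.1123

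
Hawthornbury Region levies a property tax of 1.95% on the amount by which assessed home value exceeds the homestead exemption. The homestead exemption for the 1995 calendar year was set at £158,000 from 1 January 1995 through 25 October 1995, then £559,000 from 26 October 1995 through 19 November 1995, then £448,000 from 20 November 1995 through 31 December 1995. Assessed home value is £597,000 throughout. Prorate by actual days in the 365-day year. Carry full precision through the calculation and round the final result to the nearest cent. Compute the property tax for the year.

£7,374.21

1 January – 25 October 1995: 298 days, exemption £158,000 → (£597,000 − £158,000) × 1.95% × 298/365 = £6,989.1205
26 October – 19 November 1995: 25 days, exemption £559,000 → (£597,000 − £559,000) × 1.95% × 25/365 = £50.7534
20 November – 31 December 1995: 42 days, exemption £448,000 → (£597,000 − £448,000) × 1.95% × 42/365 = £334.3315
Total = £7,374.2055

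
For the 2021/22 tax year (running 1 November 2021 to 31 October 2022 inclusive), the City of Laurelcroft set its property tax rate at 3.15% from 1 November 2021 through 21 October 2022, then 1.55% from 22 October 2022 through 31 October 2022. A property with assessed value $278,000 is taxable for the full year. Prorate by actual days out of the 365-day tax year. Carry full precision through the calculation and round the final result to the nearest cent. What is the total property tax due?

1 November 2021 – 21 October 2022: 355 days at 3.15% → $278,000 × 3.15% × 355/365 = $8,517.0822
22 October – 31 October 2022: 10 days at 1.55% → $278,000 × 1.55% × 10/365 = $118.0548
Total = $8,635.1370

$8,635.14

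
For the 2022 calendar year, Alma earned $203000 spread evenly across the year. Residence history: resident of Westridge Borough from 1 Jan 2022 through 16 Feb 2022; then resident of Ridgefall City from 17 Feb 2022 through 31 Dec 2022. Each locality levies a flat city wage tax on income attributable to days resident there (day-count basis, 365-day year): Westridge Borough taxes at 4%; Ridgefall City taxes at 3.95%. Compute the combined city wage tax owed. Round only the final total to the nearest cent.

Westridge Borough, 1 Jan – 16 Feb 2022: 47 days → $203000 × 4% × 47/365 = $1045.5890
Ridgefall City, 17 Feb – 31 Dec 2022: 318 days → $203000 × 3.95% × 318/365 = $6985.9808
Total = $8031.5699

$8031.57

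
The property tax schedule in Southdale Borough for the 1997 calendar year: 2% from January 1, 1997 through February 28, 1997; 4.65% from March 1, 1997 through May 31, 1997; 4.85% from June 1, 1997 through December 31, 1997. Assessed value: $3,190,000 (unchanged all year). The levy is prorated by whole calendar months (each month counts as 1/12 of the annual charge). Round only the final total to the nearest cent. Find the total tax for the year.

January 1 – February 28, 1997: 2 months at 2% → $3,190,000 × 2% × 2/12 = $10,633.3333
March 1 – May 31, 1997: 3 months at 4.65% → $3,190,000 × 4.65% × 3/12 = $37,083.7500
June 1 – December 31, 1997: 7 months at 4.85% → $3,190,000 × 4.85% × 7/12 = $90,250.4167
Total = $137,967.5000

$137,967.50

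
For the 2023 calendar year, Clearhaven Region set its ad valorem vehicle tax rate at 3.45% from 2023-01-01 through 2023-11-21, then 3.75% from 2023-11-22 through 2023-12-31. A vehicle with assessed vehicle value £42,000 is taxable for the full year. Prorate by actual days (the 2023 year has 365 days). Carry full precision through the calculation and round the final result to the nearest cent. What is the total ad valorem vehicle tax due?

2023-01-01 to 2023-11-21: 325 days at 3.45% → £42,000 × 3.45% × 325/365 = £1,290.2055
2023-11-22 to 2023-12-31: 40 days at 3.75% → £42,000 × 3.75% × 40/365 = £172.6027
Total = £1,462.8082

£1,462.81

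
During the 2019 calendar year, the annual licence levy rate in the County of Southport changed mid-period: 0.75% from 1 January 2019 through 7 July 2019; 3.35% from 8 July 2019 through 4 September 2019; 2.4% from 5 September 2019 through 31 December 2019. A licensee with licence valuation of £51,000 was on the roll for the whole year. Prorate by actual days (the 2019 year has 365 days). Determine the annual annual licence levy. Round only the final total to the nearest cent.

£868.89

1 January – 7 July 2019: 188 days at 0.75% → £51,000 × 0.75% × 188/365 = £197.0137
8 July – 4 September 2019: 59 days at 3.35% → £51,000 × 3.35% × 59/365 = £276.1685
5 September – 31 December 2019: 118 days at 2.4% → £51,000 × 2.4% × 118/365 = £395.7041
Total = £868.8863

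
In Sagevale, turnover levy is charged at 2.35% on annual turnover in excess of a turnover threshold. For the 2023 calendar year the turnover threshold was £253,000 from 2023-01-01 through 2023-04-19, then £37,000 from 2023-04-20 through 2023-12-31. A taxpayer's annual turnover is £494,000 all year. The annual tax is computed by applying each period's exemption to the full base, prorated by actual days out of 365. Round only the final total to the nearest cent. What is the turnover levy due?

2023-01-01 to 2023-04-19: 109 days, exemption £253,000 → (£494,000 − £253,000) × 2.35% × 109/365 = £1,691.2918
2023-04-20 to 2023-12-31: 256 days, exemption £37,000 → (£494,000 − £37,000) × 2.35% × 256/365 = £7,532.3616
Total = £9,223.6534

£9,223.65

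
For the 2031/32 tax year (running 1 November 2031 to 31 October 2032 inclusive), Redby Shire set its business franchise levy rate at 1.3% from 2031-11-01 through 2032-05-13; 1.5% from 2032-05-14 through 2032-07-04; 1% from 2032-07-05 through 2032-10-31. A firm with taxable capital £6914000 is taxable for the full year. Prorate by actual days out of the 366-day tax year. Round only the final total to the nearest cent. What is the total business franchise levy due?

2031-11-01 to 2032-05-13: 195 days at 1.3% → £6914000 × 1.3% × 195/366 = £47887.9508
2032-05-14 to 2032-07-04: 52 days at 1.5% → £6914000 × 1.5% × 52/366 = £14734.7541
2032-07-05 to 2032-10-31: 119 days at 1% → £6914000 × 1% × 119/366 = £22479.9454
Total = £85102.6503

£85102.65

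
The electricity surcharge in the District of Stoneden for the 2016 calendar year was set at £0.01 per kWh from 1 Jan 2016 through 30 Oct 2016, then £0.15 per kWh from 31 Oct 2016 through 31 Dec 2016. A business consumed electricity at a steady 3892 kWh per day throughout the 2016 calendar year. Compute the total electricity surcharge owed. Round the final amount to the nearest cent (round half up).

1 Jan – 30 Oct 2016: 304 days × 3892 kWh/day = 1,183,168 kWh at £0.01/kWh → £11,831.68
31 Oct – 31 Dec 2016: 62 days × 3892 kWh/day = 241,304 kWh at £0.15/kWh → £36,195.60

£48,027.28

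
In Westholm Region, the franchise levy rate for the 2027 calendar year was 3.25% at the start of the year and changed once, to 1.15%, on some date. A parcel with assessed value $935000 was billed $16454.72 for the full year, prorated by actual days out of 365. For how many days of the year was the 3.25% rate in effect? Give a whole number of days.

106 days

Let d = days at the first rate; then 365 − d days at the second rate.
$935000 × [3.25%·d + 1.15%·(365−d)] / 365 = $16454.72
Solving gives d = 106, so the new rate took effect on April 17, 2027.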